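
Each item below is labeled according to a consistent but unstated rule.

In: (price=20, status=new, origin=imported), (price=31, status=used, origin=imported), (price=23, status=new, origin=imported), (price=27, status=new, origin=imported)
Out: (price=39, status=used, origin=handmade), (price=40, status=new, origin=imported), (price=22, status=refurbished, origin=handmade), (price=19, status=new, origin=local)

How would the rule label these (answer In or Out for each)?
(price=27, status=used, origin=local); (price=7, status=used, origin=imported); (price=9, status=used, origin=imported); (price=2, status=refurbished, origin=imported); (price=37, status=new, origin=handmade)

Out, In, In, In, Out

A rule that fits every label: origin is imported AND price ≤ 31 — true of each 'In' example, false of each 'Out' one.
(price=27, status=used, origin=local): origin is local, price = 27 — lacks this property, so Out.
(price=7, status=used, origin=imported): origin is imported, price = 7 — has this property, so In.
(price=9, status=used, origin=imported): origin is imported, price = 9 — has this property, so In.
(price=2, status=refurbished, origin=imported): origin is imported, price = 2 — has this property, so In.
(price=37, status=new, origin=handmade): origin is handmade, price = 37 — lacks this property, so Out.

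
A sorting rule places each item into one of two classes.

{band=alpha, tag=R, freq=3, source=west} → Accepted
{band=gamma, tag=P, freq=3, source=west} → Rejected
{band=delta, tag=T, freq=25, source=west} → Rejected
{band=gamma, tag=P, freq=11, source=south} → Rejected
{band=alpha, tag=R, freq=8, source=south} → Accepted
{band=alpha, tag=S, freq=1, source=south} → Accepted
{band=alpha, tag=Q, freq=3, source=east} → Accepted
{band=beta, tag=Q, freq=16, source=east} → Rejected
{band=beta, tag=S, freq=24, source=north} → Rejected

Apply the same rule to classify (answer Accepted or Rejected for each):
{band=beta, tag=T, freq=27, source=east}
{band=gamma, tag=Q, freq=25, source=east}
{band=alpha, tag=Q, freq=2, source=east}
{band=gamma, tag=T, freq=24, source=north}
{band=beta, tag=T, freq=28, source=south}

Rejected, Rejected, Accepted, Rejected, Rejected

One predicate separates the groups cleanly: band is alpha.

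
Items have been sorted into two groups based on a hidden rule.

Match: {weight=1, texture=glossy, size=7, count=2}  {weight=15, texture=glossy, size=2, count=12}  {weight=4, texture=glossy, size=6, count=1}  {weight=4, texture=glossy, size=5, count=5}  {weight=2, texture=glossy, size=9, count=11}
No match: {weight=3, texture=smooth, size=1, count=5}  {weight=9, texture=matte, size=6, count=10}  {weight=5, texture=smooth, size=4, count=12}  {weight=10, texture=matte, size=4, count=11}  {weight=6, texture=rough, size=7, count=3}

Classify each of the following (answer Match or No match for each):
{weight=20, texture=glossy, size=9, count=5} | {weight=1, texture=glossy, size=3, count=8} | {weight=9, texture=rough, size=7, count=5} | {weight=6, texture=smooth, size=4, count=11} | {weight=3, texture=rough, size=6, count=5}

Match, Match, No match, No match, No match

Looking at the examples, the only property every 'Match' case has and every 'No match' case lacks is: texture is glossy.
Match: {weight=20, texture=glossy, size=9, count=5}, since texture is glossy.
Match: {weight=1, texture=glossy, size=3, count=8}, since texture is glossy.
No match: {weight=9, texture=rough, size=7, count=5}, since texture is rough.
No match: {weight=6, texture=smooth, size=4, count=11}, since texture is smooth.
No match: {weight=3, texture=rough, size=6, count=5}, since texture is rough.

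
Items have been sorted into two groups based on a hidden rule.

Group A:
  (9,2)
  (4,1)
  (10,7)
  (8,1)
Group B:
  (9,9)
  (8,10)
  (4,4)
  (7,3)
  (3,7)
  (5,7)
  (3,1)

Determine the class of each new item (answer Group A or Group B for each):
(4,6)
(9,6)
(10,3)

The rule appears to be: sum is odd.
Group B: (4,6), since 4+6 = 10.
Group A: (9,6), since 9+6 = 15.
Group A: (10,3), since 10+3 = 13.

Group B, Group A, Group A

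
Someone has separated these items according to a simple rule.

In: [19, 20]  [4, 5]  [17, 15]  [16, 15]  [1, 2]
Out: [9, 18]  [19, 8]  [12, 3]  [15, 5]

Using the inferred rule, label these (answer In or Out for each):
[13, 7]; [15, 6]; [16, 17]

Rule: |first − second| ≤ 2. This holds for each 'In' example and fails for each 'Out' one.
Out: [13, 7], since |13−7| = 6. Out: [15, 6], since |15−6| = 9. In: [16, 17], since |16−17| = 1.

Out, Out, In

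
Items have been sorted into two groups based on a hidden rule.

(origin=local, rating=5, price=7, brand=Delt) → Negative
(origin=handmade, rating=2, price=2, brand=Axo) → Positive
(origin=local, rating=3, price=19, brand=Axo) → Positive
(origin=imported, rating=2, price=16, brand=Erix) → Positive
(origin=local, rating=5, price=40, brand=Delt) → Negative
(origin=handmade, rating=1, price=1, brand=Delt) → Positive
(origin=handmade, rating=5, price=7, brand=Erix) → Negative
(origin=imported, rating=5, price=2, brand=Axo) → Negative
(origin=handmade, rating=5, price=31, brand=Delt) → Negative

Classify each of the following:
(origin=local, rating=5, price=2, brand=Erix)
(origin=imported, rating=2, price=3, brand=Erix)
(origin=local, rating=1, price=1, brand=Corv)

Negative, Positive, Positive

All 'Positive' examples share one property — rating ≤ 3 — and every 'Negative' example lacks it.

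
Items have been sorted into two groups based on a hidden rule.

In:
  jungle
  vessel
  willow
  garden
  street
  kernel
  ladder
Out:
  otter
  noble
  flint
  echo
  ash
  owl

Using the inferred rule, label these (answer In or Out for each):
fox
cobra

The common property of the 'In' items is: length 6. No 'Out' item has it.
fox: length 3 — doesn't match, so Out. cobra: length 5 — doesn't match, so Out.

Out, Out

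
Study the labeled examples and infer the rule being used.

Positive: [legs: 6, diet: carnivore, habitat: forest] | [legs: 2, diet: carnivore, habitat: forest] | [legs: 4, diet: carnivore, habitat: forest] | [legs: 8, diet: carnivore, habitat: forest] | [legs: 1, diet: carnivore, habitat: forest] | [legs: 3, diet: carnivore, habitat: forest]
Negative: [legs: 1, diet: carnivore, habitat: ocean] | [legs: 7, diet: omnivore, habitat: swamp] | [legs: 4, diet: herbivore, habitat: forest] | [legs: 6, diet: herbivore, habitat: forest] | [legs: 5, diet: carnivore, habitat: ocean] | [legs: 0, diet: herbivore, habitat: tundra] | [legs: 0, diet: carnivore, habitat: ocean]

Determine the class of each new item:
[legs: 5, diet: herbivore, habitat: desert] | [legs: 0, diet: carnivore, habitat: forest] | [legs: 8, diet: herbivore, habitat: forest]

Negative, Positive, Negative

A rule that fits every label: diet is carnivore AND habitat is forest — true of each 'Positive' example, false of each 'Negative' one.
[legs: 5, diet: herbivore, habitat: desert]: diet is herbivore, habitat is desert, does not satisfy this → Negative.
[legs: 0, diet: carnivore, habitat: forest]: diet is carnivore, habitat is forest, passes → Positive.
[legs: 8, diet: herbivore, habitat: forest]: diet is herbivore, habitat is forest, does not satisfy this → Negative.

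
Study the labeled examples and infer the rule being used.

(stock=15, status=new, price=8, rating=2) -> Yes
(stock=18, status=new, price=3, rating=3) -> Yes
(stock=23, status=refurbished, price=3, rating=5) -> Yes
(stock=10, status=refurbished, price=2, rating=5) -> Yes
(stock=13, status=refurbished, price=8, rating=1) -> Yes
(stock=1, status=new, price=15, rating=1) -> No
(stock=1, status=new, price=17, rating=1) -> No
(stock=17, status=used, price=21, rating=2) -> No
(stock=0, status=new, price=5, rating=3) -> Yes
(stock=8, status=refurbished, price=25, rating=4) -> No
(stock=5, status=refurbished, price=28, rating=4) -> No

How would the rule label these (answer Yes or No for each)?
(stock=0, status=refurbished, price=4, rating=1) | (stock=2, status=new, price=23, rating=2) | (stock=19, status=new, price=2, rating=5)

All 'Yes' examples share one property — price ≤ 8 — and every 'No' example lacks it.
(stock=0, status=refurbished, price=4, rating=1) — price = 4, hence Yes.
(stock=2, status=new, price=23, rating=2) — price = 23, hence No.
(stock=19, status=new, price=2, rating=5) — price = 2, hence Yes.

Yes, No, Yes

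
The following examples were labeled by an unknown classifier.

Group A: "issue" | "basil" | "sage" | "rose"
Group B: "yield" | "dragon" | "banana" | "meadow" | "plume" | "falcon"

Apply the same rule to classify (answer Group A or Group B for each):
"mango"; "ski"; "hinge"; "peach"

Group B, Group A, Group B, Group B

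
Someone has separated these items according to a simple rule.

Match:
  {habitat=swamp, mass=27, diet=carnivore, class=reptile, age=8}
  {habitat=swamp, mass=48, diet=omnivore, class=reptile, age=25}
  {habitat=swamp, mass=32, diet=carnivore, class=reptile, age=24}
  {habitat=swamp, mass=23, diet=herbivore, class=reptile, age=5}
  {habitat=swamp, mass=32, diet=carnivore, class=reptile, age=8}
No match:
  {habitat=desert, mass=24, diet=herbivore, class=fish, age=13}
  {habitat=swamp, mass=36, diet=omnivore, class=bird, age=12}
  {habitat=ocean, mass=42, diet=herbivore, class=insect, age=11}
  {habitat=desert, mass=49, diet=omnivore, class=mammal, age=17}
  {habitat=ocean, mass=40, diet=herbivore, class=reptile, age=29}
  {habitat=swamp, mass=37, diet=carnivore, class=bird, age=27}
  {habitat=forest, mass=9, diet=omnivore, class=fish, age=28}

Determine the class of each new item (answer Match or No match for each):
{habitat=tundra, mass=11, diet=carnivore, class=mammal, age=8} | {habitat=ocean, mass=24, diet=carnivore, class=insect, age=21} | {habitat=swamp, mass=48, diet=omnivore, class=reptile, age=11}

No match, No match, Match

All 'Match' examples share one property — habitat is swamp AND class is reptile — and every 'No match' example lacks it.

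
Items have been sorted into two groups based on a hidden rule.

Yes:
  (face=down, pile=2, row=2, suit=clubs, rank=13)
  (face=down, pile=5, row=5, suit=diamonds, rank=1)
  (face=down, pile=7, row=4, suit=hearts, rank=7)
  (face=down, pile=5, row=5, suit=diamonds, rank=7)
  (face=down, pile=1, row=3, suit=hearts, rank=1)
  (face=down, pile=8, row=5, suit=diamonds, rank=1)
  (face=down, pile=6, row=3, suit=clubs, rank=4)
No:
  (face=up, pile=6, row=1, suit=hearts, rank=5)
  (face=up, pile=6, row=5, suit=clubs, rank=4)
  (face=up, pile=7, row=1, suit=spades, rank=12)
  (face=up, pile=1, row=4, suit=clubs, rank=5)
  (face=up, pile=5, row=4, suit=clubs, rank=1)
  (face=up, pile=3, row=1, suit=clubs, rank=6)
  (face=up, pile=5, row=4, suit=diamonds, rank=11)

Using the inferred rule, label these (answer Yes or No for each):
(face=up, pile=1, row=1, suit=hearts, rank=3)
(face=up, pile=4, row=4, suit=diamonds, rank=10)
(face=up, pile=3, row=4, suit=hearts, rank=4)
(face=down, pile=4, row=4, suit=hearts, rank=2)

The simplest hypothesis consistent with all the labels is: face is down.
(face=up, pile=1, row=1, suit=hearts, rank=3) → face is up → No.
(face=up, pile=4, row=4, suit=diamonds, rank=10) → face is up → No.
(face=up, pile=3, row=4, suit=hearts, rank=4) → face is up → No.
(face=down, pile=4, row=4, suit=hearts, rank=2) → face is down → Yes.

No, No, No, Yes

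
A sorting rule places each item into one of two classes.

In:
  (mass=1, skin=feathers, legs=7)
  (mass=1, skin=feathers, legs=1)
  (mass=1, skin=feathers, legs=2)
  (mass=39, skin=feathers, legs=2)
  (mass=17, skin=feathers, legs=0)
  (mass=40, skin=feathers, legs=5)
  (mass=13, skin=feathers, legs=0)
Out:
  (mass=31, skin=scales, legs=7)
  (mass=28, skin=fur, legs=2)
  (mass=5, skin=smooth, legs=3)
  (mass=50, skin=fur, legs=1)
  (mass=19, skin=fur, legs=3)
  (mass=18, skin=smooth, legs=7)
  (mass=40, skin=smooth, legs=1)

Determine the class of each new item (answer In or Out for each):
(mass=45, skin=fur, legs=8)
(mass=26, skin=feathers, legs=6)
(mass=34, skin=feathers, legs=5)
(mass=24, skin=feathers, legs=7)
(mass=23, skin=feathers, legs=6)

Out, In, In, In, In

Comparing the two groups points to one rule — skin is feathers.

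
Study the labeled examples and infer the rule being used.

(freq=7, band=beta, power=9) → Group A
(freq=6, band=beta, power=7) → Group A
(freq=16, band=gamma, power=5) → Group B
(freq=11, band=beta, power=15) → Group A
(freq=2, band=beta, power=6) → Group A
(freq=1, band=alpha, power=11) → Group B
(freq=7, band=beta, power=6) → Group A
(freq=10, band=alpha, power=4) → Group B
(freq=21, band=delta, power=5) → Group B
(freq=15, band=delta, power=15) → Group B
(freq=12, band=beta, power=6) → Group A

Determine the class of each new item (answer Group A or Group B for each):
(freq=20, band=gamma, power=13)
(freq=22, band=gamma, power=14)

One predicate separates the groups cleanly: band is beta.

Group B, Group B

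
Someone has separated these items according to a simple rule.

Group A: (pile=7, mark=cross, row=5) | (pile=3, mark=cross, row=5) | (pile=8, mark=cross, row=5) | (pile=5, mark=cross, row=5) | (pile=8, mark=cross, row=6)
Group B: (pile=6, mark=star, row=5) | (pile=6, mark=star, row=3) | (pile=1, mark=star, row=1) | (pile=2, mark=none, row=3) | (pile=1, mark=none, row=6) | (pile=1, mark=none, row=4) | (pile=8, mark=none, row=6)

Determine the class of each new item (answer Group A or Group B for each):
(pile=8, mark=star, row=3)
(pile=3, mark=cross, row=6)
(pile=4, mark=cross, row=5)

A rule that fits every label: mark is cross — true of each 'Group A' example, false of each 'Group B' one.
(pile=8, mark=star, row=3) → mark is star → Group B. (pile=3, mark=cross, row=6) → mark is cross → Group A. (pile=4, mark=cross, row=5) → mark is cross → Group A.

Group B, Group A, Group A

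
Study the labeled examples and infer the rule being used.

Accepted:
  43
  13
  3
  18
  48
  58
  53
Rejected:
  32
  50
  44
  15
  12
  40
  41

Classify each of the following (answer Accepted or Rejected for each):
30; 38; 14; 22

Rejected, Accepted, Rejected, Rejected

All 'Accepted' examples share one property — ≡ 3 (mod 5) — and every 'Rejected' example lacks it.
30: 30 mod 5 = 0, does not pass → Rejected. 38: 38 mod 5 = 3, has this property → Accepted. 14: 14 mod 5 = 4, does not pass → Rejected. 22: 22 mod 5 = 2, does not pass → Rejected.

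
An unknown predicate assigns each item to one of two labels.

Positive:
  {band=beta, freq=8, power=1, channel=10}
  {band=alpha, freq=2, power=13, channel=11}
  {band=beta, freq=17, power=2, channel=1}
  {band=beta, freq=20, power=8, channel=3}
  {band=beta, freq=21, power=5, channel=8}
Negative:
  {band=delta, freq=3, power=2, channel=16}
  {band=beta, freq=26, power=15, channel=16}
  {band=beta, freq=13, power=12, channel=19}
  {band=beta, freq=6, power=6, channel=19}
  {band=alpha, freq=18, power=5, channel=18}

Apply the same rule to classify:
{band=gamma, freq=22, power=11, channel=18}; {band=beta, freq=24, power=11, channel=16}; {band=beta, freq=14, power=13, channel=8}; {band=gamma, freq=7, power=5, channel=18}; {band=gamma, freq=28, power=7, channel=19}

The rule appears to be: channel ≤ 11.

Negative, Negative, Positive, Negative, Negative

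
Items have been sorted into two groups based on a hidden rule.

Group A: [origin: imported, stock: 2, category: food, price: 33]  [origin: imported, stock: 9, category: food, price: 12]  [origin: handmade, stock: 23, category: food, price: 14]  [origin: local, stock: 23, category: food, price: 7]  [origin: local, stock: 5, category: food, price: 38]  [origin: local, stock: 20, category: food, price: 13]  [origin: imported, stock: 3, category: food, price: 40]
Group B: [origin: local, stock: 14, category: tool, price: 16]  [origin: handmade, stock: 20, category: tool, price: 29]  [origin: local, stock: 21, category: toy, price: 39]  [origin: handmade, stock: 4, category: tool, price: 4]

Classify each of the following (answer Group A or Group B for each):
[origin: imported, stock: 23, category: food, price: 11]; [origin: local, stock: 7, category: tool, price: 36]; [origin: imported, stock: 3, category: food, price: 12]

Group A, Group B, Group A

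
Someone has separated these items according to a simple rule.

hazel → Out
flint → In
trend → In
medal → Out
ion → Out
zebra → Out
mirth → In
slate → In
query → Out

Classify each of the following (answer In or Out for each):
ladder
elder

Out, Out

The distinguishing property — contains 't' — holds for all the 'In' cases and none of the 'Out' cases.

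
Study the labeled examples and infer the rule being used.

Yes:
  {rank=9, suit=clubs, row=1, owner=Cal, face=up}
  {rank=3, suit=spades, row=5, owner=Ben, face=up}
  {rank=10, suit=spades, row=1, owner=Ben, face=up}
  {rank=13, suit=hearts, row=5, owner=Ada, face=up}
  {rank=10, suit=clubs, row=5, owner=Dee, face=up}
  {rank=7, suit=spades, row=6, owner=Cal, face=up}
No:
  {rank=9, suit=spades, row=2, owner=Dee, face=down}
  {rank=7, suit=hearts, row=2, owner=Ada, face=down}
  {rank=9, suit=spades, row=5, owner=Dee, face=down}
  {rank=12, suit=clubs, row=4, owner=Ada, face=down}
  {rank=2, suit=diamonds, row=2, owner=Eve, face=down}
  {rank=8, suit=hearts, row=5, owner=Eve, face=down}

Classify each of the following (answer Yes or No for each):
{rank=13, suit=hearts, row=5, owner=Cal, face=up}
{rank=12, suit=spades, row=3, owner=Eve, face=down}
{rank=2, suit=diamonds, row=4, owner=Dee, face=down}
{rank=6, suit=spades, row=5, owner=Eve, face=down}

Yes, No, No, No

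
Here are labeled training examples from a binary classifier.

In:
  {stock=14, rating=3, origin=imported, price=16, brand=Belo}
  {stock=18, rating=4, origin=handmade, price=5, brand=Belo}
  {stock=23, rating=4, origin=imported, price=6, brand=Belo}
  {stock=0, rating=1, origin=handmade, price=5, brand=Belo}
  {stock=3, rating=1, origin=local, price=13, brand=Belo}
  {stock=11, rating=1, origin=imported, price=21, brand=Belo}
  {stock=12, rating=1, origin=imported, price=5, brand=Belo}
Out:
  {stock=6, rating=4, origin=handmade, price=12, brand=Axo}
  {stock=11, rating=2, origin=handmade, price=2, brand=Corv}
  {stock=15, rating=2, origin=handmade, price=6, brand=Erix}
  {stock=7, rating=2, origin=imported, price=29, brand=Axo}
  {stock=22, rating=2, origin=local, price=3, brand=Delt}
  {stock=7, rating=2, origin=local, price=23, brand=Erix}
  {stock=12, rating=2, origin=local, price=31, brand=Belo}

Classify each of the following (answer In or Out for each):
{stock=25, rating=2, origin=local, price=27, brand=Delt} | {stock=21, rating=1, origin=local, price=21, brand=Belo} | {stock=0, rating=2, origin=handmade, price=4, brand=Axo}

Out, In, Out

One predicate separates the groups cleanly: brand is Belo AND price ≤ 21.
{stock=25, rating=2, origin=local, price=27, brand=Delt}: brand is Delt, price = 27 — fails the rule, so Out.
{stock=21, rating=1, origin=local, price=21, brand=Belo}: brand is Belo, price = 21 — has this property, so In.
{stock=0, rating=2, origin=handmade, price=4, brand=Axo}: brand is Axo, price = 4 — fails the rule, so Out.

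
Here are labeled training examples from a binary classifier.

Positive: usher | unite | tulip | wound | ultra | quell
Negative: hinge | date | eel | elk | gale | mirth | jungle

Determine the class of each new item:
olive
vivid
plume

Negative, Negative, Positive

The pattern is that an item is 'Positive' exactly when: odd length AND contains 'u'.
olive → length 5, no 'u' → Negative.
vivid → length 5, no 'u' → Negative.
plume → length 5, has 'u' → Positive.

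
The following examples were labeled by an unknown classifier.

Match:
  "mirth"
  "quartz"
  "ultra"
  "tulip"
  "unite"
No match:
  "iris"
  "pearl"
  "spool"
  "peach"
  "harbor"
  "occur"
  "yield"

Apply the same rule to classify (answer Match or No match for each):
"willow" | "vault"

No match, Match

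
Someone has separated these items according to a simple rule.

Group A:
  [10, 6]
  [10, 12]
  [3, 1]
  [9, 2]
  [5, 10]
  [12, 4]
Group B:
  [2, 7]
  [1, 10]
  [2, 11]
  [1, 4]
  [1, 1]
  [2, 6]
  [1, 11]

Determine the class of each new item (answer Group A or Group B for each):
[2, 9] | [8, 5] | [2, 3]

One predicate separates the groups cleanly: first ≥ 3.
[2, 9]: first 2 — doesn't qualify, so Group B. [8, 5]: first 8 — matches, so Group A. [2, 3]: first 2 — doesn't qualify, so Group B.

Group B, Group A, Group B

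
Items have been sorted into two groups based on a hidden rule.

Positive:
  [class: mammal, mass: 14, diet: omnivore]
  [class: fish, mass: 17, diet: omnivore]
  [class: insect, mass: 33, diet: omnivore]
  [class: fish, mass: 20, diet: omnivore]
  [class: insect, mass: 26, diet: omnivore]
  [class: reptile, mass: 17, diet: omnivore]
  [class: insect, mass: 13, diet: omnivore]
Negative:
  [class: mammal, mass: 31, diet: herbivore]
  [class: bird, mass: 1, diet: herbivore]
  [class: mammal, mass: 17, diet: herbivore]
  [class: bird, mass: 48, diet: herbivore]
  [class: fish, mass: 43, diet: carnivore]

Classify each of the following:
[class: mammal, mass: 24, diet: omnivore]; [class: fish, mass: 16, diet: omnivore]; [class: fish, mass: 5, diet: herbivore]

Positive, Positive, Negative

Comparing the two groups points to one rule — diet is omnivore.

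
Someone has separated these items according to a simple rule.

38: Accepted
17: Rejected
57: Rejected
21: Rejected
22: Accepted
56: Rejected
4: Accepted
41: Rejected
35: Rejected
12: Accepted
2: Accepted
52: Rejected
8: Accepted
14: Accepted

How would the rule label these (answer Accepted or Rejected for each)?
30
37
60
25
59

The common property of the 'Accepted' items is: even AND at most 38. No 'Rejected' item has it.
Accepted: 30, since 30 is even, 30 ≤ 38. Rejected: 37, since 37 is odd, 37 ≤ 38. Rejected: 60, since 60 is even, 60 > 38. Rejected: 25, since 25 is odd, 25 ≤ 38. Rejected: 59, since 59 is odd, 59 > 38.

Accepted, Rejected, Rejected, Rejected, Rejected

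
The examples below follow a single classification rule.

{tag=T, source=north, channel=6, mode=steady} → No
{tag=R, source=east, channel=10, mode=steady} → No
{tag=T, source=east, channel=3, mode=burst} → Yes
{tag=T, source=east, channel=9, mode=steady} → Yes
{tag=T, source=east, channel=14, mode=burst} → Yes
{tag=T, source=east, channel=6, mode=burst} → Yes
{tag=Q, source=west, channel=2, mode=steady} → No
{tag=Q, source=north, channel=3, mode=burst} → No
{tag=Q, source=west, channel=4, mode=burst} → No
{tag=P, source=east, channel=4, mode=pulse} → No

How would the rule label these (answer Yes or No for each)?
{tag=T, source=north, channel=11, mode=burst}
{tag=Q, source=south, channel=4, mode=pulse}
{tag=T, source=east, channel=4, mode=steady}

The common property of the 'Yes' items is: source is east AND tag is T. No 'No' item has it.

No, No, Yes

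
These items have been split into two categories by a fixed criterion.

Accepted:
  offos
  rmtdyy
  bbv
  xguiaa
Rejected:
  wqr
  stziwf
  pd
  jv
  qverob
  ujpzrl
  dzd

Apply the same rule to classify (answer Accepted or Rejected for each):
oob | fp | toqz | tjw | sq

Accepted, Rejected, Rejected, Rejected, Rejected

Rule: has a double letter. This holds for each 'Accepted' example and fails for each 'Rejected' one.
oob → 'oo' doubled → Accepted.
fp → no doubled letter → Rejected.
toqz → no doubled letter → Rejected.
tjw → no doubled letter → Rejected.
sq → no doubled letter → Rejected.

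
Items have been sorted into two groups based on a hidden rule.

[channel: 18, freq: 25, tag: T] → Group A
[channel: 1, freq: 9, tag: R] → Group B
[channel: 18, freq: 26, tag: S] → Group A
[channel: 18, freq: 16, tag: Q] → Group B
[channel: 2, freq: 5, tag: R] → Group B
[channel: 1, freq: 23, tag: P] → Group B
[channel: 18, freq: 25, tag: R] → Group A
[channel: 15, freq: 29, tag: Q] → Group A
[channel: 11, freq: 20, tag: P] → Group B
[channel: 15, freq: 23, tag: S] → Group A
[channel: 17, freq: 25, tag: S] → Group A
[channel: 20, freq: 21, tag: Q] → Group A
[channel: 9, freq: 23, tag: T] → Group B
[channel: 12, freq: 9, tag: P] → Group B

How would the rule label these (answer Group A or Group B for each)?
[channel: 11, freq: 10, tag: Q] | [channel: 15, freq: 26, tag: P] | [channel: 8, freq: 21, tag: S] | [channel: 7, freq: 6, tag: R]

Group B, Group A, Group B, Group B

One predicate separates the groups cleanly: freq ≥ 20 AND channel ≥ 12.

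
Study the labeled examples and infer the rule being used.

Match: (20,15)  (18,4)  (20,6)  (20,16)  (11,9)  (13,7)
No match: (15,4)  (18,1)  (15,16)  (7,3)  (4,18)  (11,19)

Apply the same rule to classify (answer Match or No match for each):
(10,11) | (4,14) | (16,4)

No match, No match, Match

A rule that fits every label: first > second AND sum ≥ 20 — true of each 'Match' example, false of each 'No match' one.
(10,11): 10 < 11, 10+11 = 21 — fails this test, so No match.
(4,14): 4 < 14, 4+14 = 18 — fails this test, so No match.
(16,4): 16 > 4, 16+4 = 20 — matches, so Match.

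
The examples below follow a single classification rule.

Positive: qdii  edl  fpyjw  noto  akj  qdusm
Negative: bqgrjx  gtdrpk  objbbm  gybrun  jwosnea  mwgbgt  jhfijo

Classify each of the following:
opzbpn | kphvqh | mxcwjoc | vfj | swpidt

Negative, Negative, Negative, Positive, Negative

The simplest hypothesis consistent with all the labels is: length ≤ 5.
opzbpn: length 6 — lacks this property, so Negative.
kphvqh: length 6 — lacks this property, so Negative.
mxcwjoc: length 7 — lacks this property, so Negative.
vfj: length 3 — matches, so Positive.
swpidt: length 6 — lacks this property, so Negative.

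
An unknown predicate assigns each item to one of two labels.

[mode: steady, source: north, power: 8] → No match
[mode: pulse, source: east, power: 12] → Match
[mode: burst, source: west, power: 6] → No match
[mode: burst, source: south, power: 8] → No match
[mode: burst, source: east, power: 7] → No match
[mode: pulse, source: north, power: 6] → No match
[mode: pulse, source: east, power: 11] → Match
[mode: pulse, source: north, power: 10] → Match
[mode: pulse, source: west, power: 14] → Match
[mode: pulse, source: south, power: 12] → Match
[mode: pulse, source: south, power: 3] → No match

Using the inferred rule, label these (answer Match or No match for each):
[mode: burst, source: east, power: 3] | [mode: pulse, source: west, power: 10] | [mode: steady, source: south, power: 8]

No match, Match, No match

The common property of the 'Match' items is: power ≥ 10. No 'No match' item has it.
[mode: burst, source: east, power: 3]: No match (power = 3). [mode: pulse, source: west, power: 10]: Match (power = 10). [mode: steady, source: south, power: 8]: No match (power = 8).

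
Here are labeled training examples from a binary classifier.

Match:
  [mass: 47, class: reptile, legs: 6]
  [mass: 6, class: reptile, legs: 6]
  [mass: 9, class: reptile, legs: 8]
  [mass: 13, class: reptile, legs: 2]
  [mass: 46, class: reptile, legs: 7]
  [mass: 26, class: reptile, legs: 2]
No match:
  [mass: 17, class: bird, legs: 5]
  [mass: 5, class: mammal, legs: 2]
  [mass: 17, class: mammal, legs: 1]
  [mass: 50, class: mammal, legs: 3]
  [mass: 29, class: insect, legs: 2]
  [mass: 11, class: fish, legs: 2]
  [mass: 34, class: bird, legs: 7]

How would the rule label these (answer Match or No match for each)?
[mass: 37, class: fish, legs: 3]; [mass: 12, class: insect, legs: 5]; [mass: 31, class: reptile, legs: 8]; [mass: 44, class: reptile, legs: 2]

Comparing the two groups points to one rule — class is reptile.

No match, No match, Match, Match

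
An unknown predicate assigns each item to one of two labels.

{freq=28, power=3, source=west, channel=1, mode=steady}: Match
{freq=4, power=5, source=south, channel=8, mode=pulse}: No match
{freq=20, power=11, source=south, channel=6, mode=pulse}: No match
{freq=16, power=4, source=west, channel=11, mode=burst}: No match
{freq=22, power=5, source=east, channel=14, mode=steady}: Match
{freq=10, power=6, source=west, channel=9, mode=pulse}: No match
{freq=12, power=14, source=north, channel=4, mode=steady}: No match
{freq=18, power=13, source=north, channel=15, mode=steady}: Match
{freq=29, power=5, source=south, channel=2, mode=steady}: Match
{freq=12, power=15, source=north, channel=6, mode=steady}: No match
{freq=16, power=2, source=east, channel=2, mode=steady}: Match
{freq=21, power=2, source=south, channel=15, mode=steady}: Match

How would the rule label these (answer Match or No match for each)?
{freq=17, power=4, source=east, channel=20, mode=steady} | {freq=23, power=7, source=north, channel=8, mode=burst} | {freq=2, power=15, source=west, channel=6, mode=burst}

Match, No match, No match

Rule: mode is steady AND freq ≥ 16. This holds for each 'Match' example and fails for each 'No match' one.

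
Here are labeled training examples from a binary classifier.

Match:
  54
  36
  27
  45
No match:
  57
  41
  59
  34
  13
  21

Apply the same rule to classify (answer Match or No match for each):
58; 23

One predicate separates the groups cleanly: multiple of 9.

No match, No match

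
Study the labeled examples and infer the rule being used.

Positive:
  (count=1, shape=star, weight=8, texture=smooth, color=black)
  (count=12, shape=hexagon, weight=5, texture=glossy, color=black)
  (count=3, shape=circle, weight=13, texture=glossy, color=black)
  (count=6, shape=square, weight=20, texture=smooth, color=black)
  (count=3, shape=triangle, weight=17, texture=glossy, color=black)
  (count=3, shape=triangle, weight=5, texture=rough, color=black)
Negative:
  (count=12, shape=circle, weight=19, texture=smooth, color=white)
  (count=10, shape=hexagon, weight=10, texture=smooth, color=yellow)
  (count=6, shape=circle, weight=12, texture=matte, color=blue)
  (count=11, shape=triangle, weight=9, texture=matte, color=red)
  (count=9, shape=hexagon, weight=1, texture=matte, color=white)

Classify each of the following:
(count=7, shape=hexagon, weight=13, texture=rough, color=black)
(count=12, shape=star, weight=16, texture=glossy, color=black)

Positive, Positive

One predicate separates the groups cleanly: color is black.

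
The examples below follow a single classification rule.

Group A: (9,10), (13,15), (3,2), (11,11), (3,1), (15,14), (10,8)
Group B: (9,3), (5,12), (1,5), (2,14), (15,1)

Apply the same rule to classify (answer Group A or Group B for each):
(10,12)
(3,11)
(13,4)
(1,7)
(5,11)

One predicate separates the groups cleanly: |first − second| ≤ 2.
Group A: (10,12), since |10−12| = 2.
Group B: (3,11), since |3−11| = 8.
Group B: (13,4), since |13−4| = 9.
Group B: (1,7), since |1−7| = 6.
Group B: (5,11), since |5−11| = 6.

Group A, Group B, Group B, Group B, Group B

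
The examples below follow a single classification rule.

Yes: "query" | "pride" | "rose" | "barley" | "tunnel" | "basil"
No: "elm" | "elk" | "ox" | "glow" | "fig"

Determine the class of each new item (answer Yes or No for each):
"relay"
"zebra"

A rule that fits every label: has ≥ 2 vowels — true of each 'Yes' example, false of each 'No' one.

Yes, Yes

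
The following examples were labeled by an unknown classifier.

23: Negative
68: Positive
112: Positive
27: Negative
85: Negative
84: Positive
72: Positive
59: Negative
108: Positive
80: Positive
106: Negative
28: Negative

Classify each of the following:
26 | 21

The rule appears to be: multiple of 4 AND at least 59.
26: 26 = 4·6 + 2, 26 < 59, doesn't match → Negative. 21: 21 = 4·5 + 1, 21 < 59, doesn't match → Negative.

Negative, Negative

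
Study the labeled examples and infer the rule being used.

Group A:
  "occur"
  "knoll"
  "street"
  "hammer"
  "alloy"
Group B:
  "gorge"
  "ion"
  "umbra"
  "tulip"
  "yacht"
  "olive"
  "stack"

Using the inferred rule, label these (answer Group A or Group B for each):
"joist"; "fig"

Group B, Group B

The distinguishing property — has a double letter — holds for all the 'Group A' cases and none of the 'Group B' cases.
"joist" → no doubled letter → Group B. "fig" → no doubled letter → Group B.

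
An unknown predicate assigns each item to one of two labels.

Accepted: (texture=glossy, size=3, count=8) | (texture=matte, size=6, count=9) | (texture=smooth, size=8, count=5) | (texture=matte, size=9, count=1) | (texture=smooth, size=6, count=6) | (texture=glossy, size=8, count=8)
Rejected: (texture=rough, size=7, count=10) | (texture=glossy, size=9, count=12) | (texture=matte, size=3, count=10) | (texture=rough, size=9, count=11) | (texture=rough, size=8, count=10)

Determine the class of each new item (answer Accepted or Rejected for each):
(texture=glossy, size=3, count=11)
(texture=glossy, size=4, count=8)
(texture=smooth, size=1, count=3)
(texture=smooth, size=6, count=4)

Rejected, Accepted, Accepted, Accepted

One predicate separates the groups cleanly: count ≤ 9.
Rejected: (texture=glossy, size=3, count=11), since count = 11. Accepted: (texture=glossy, size=4, count=8), since count = 8. Accepted: (texture=smooth, size=1, count=3), since count = 3. Accepted: (texture=smooth, size=6, count=4), since count = 4.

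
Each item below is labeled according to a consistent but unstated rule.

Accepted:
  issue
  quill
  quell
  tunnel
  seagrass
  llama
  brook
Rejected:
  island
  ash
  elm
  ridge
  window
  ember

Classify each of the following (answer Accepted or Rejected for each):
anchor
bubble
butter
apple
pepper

Rejected, Accepted, Accepted, Accepted, Accepted

Every 'Accepted' example satisfies: has a double letter. None of the 'Rejected' examples do.
anchor → no doubled letter → Rejected.
bubble → 'bb' doubled → Accepted.
butter → 'tt' doubled → Accepted.
apple → 'pp' doubled → Accepted.
pepper → 'pp' doubled → Accepted.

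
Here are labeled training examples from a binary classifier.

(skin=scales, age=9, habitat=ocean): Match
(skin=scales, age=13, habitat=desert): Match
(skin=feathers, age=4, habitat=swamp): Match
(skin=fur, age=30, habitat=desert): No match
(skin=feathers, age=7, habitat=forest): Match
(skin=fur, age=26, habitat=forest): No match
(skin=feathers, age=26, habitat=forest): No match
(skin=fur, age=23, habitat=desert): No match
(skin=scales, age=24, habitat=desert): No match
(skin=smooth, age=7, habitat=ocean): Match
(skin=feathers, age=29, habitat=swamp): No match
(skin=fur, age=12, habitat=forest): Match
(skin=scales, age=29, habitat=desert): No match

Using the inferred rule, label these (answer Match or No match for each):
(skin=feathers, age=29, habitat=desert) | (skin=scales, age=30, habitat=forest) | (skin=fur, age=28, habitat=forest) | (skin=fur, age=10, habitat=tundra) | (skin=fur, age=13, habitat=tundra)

No match, No match, No match, Match, Match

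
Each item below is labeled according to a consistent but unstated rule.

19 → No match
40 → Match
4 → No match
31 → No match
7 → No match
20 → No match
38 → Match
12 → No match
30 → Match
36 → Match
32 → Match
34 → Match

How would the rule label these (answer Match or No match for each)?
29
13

The simplest hypothesis consistent with all the labels is: even AND at least 30.
29 → 29 is odd, 29 < 30 → No match.
13 → 13 is odd, 13 < 30 → No match.

No match, No match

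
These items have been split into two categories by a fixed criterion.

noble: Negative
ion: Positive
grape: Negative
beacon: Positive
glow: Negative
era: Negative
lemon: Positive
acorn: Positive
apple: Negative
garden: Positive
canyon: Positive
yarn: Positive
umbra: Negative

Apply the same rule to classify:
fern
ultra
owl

Positive, Negative, Negative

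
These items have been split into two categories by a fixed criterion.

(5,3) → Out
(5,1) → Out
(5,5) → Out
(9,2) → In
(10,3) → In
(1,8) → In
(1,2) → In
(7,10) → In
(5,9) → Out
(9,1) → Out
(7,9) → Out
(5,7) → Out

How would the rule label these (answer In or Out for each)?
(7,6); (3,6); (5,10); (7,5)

In, In, In, Out

Every 'In' example satisfies: sum is odd. None of the 'Out' examples do.
(7,6): In (7+6 = 13). (3,6): In (3+6 = 9). (5,10): In (5+10 = 15). (7,5): Out (7+5 = 12).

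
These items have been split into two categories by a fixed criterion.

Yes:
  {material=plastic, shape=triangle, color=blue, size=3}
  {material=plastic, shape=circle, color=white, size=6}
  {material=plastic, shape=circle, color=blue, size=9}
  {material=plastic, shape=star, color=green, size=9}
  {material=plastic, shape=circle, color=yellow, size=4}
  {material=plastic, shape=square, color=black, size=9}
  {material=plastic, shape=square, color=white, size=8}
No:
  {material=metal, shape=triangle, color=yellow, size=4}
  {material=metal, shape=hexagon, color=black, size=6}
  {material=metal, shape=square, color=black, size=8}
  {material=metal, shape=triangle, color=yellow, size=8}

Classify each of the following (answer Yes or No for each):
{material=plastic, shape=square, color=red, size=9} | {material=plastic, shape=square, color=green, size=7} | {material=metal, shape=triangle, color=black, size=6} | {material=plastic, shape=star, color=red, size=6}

One predicate separates the groups cleanly: material is plastic.

Yes, Yes, No, Yes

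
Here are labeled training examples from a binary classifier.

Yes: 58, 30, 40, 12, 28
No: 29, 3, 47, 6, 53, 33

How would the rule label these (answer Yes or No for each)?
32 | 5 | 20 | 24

The pattern is that an item is 'Yes' exactly when: even AND at least 12.
32: 32 is even, 32 ≥ 12 — fits, so Yes.
5: 5 is odd, 5 < 12 — fails the rule, so No.
20: 20 is even, 20 ≥ 12 — fits, so Yes.
24: 24 is even, 24 ≥ 12 — fits, so Yes.

Yes, No, Yes, Yes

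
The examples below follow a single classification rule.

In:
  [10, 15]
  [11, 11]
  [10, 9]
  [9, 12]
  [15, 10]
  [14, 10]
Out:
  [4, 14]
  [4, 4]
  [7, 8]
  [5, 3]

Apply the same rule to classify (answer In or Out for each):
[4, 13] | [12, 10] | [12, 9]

The pattern is that an item is 'In' exactly when: sum ≥ 19.
[4, 13] — 4+13 = 17, hence Out. [12, 10] — 12+10 = 22, hence In. [12, 9] — 12+9 = 21, hence In.

Out, In, In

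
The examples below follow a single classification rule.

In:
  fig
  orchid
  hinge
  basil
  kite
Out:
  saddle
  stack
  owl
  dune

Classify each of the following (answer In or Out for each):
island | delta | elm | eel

In, Out, Out, Out

A rule that fits every label: contains 'i' — true of each 'In' example, false of each 'Out' one.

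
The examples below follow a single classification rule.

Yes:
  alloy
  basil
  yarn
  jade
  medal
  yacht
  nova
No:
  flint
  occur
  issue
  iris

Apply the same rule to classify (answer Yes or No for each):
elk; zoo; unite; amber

Rule: contains 'a'. This holds for each 'Yes' example and fails for each 'No' one.
No: elk, since no 'a'. No: zoo, since no 'a'. No: unite, since no 'a'. Yes: amber, since has 'a'.

No, No, No, Yes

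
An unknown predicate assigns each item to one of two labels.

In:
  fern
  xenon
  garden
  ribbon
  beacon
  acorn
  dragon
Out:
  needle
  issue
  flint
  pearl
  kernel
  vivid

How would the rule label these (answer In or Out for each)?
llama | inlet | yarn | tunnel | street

Comparing the two groups points to one rule — ends with 'n'.
llama → ends with 'a' → Out.
inlet → ends with 't' → Out.
yarn → ends with 'n' → In.
tunnel → ends with 'l' → Out.
street → ends with 't' → Out.

Out, Out, In, Out, Out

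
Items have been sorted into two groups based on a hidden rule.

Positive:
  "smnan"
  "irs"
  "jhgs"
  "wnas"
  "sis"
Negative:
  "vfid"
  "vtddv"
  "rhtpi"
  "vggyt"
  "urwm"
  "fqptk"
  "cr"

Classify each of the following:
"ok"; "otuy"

Negative, Negative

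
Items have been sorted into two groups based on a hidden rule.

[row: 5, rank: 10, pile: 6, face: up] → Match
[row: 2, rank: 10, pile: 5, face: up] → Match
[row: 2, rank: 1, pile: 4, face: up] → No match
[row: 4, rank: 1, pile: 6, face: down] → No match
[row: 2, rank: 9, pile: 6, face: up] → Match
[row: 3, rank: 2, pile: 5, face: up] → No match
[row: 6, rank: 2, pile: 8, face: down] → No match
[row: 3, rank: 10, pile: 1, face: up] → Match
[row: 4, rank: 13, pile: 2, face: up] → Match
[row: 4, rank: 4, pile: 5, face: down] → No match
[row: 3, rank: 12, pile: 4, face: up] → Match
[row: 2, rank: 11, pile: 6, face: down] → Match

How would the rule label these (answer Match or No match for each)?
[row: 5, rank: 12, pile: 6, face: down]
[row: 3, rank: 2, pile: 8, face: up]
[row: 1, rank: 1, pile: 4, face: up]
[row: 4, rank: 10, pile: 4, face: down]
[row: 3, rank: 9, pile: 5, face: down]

Every 'Match' example satisfies: rank ≥ 9. None of the 'No match' examples do.
Match: [row: 5, rank: 12, pile: 6, face: down], since rank = 12.
No match: [row: 3, rank: 2, pile: 8, face: up], since rank = 2.
No match: [row: 1, rank: 1, pile: 4, face: up], since rank = 1.
Match: [row: 4, rank: 10, pile: 4, face: down], since rank = 10.
Match: [row: 3, rank: 9, pile: 5, face: down], since rank = 9.

Match, No match, No match, Match, Match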